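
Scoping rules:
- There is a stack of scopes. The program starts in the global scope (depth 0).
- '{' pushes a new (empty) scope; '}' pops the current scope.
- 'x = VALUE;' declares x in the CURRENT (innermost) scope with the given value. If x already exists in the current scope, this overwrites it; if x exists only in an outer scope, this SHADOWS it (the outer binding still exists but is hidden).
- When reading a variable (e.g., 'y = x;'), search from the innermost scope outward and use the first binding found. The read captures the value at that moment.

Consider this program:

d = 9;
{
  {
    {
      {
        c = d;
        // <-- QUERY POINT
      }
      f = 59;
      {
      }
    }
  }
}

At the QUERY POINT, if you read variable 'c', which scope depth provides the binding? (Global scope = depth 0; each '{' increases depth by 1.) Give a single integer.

Step 1: declare d=9 at depth 0
Step 2: enter scope (depth=1)
Step 3: enter scope (depth=2)
Step 4: enter scope (depth=3)
Step 5: enter scope (depth=4)
Step 6: declare c=(read d)=9 at depth 4
Visible at query point: c=9 d=9

Answer: 4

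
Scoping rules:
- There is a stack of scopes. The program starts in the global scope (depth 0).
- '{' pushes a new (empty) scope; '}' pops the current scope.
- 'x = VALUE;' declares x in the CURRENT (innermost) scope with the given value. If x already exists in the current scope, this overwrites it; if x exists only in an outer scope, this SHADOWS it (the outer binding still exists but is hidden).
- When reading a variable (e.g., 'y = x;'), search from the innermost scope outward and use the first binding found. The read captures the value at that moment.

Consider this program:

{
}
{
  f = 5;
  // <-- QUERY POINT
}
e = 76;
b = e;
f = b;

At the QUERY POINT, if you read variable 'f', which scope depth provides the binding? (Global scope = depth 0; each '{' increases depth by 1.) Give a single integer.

Answer: 1

Derivation:
Step 1: enter scope (depth=1)
Step 2: exit scope (depth=0)
Step 3: enter scope (depth=1)
Step 4: declare f=5 at depth 1
Visible at query point: f=5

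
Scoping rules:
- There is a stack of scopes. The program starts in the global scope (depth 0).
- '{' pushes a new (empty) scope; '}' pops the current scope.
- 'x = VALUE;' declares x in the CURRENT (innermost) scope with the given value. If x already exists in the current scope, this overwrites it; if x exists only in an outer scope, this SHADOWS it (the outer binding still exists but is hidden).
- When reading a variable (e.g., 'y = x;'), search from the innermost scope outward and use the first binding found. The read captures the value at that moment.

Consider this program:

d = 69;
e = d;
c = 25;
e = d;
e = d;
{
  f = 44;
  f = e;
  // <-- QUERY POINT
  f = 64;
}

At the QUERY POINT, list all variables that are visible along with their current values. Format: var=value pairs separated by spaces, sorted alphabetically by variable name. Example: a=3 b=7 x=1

Step 1: declare d=69 at depth 0
Step 2: declare e=(read d)=69 at depth 0
Step 3: declare c=25 at depth 0
Step 4: declare e=(read d)=69 at depth 0
Step 5: declare e=(read d)=69 at depth 0
Step 6: enter scope (depth=1)
Step 7: declare f=44 at depth 1
Step 8: declare f=(read e)=69 at depth 1
Visible at query point: c=25 d=69 e=69 f=69

Answer: c=25 d=69 e=69 f=69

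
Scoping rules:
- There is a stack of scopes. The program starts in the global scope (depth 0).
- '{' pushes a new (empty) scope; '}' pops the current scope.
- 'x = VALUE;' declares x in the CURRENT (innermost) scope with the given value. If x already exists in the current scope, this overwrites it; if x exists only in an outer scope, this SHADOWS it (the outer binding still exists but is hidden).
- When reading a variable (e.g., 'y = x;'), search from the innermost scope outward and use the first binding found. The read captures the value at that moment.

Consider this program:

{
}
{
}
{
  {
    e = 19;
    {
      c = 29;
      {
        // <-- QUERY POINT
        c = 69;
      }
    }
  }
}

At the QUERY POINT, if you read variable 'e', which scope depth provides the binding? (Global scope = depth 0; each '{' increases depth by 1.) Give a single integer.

Answer: 2

Derivation:
Step 1: enter scope (depth=1)
Step 2: exit scope (depth=0)
Step 3: enter scope (depth=1)
Step 4: exit scope (depth=0)
Step 5: enter scope (depth=1)
Step 6: enter scope (depth=2)
Step 7: declare e=19 at depth 2
Step 8: enter scope (depth=3)
Step 9: declare c=29 at depth 3
Step 10: enter scope (depth=4)
Visible at query point: c=29 e=19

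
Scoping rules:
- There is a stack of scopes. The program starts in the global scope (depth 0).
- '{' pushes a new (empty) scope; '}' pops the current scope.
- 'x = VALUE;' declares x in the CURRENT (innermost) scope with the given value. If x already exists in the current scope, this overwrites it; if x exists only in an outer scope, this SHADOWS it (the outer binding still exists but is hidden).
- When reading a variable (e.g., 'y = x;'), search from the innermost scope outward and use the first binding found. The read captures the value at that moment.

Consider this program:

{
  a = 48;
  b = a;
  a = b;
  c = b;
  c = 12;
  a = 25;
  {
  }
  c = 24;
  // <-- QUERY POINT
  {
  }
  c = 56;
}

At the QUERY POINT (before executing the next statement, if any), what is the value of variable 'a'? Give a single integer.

Answer: 25

Derivation:
Step 1: enter scope (depth=1)
Step 2: declare a=48 at depth 1
Step 3: declare b=(read a)=48 at depth 1
Step 4: declare a=(read b)=48 at depth 1
Step 5: declare c=(read b)=48 at depth 1
Step 6: declare c=12 at depth 1
Step 7: declare a=25 at depth 1
Step 8: enter scope (depth=2)
Step 9: exit scope (depth=1)
Step 10: declare c=24 at depth 1
Visible at query point: a=25 b=48 c=24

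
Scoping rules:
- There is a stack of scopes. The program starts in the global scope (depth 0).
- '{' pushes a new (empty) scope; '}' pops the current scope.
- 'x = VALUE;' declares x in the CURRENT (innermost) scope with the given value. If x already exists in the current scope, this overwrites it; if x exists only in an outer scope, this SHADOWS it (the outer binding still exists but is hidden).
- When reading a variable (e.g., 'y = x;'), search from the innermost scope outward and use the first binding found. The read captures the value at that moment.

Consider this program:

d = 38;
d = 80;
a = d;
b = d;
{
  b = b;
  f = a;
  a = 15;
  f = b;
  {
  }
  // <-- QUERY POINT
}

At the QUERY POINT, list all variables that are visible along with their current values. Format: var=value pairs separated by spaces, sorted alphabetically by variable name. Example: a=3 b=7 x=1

Step 1: declare d=38 at depth 0
Step 2: declare d=80 at depth 0
Step 3: declare a=(read d)=80 at depth 0
Step 4: declare b=(read d)=80 at depth 0
Step 5: enter scope (depth=1)
Step 6: declare b=(read b)=80 at depth 1
Step 7: declare f=(read a)=80 at depth 1
Step 8: declare a=15 at depth 1
Step 9: declare f=(read b)=80 at depth 1
Step 10: enter scope (depth=2)
Step 11: exit scope (depth=1)
Visible at query point: a=15 b=80 d=80 f=80

Answer: a=15 b=80 d=80 f=80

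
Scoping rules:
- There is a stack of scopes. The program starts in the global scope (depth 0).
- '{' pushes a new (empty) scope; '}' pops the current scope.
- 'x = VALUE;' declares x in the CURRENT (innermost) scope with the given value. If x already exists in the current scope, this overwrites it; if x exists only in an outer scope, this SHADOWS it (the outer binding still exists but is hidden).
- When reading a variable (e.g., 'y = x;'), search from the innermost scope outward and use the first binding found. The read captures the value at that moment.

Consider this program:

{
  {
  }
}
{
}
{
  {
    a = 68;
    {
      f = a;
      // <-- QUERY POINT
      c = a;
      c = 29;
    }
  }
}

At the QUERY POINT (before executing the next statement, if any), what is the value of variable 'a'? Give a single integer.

Answer: 68

Derivation:
Step 1: enter scope (depth=1)
Step 2: enter scope (depth=2)
Step 3: exit scope (depth=1)
Step 4: exit scope (depth=0)
Step 5: enter scope (depth=1)
Step 6: exit scope (depth=0)
Step 7: enter scope (depth=1)
Step 8: enter scope (depth=2)
Step 9: declare a=68 at depth 2
Step 10: enter scope (depth=3)
Step 11: declare f=(read a)=68 at depth 3
Visible at query point: a=68 f=68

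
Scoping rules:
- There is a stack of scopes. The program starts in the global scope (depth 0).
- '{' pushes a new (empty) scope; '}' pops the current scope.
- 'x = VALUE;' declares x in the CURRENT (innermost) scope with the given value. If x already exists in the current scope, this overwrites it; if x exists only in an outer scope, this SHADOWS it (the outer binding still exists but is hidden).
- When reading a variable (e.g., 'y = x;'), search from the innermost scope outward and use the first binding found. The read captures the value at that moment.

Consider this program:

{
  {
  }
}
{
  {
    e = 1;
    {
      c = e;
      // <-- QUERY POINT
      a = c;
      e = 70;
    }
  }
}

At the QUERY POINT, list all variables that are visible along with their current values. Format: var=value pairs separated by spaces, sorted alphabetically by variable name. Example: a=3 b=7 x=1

Answer: c=1 e=1

Derivation:
Step 1: enter scope (depth=1)
Step 2: enter scope (depth=2)
Step 3: exit scope (depth=1)
Step 4: exit scope (depth=0)
Step 5: enter scope (depth=1)
Step 6: enter scope (depth=2)
Step 7: declare e=1 at depth 2
Step 8: enter scope (depth=3)
Step 9: declare c=(read e)=1 at depth 3
Visible at query point: c=1 e=1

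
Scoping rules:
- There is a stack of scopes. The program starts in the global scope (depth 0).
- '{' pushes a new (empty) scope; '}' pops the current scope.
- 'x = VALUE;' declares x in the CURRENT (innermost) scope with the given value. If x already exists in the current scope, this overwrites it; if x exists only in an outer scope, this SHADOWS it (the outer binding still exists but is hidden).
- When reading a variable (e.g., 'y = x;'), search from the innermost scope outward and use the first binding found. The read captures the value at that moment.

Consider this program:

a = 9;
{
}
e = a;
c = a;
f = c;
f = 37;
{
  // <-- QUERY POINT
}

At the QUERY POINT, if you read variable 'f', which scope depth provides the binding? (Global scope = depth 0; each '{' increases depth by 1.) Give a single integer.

Answer: 0

Derivation:
Step 1: declare a=9 at depth 0
Step 2: enter scope (depth=1)
Step 3: exit scope (depth=0)
Step 4: declare e=(read a)=9 at depth 0
Step 5: declare c=(read a)=9 at depth 0
Step 6: declare f=(read c)=9 at depth 0
Step 7: declare f=37 at depth 0
Step 8: enter scope (depth=1)
Visible at query point: a=9 c=9 e=9 f=37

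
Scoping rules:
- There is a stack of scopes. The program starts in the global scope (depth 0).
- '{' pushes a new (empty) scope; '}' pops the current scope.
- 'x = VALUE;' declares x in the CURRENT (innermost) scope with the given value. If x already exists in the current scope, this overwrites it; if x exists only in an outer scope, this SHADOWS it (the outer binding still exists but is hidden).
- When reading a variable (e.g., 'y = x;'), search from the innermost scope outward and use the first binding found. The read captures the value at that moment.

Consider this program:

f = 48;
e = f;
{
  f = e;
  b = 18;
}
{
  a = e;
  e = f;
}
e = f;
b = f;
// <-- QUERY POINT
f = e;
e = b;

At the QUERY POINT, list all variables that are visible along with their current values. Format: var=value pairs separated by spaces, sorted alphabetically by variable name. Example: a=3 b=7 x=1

Step 1: declare f=48 at depth 0
Step 2: declare e=(read f)=48 at depth 0
Step 3: enter scope (depth=1)
Step 4: declare f=(read e)=48 at depth 1
Step 5: declare b=18 at depth 1
Step 6: exit scope (depth=0)
Step 7: enter scope (depth=1)
Step 8: declare a=(read e)=48 at depth 1
Step 9: declare e=(read f)=48 at depth 1
Step 10: exit scope (depth=0)
Step 11: declare e=(read f)=48 at depth 0
Step 12: declare b=(read f)=48 at depth 0
Visible at query point: b=48 e=48 f=48

Answer: b=48 e=48 f=48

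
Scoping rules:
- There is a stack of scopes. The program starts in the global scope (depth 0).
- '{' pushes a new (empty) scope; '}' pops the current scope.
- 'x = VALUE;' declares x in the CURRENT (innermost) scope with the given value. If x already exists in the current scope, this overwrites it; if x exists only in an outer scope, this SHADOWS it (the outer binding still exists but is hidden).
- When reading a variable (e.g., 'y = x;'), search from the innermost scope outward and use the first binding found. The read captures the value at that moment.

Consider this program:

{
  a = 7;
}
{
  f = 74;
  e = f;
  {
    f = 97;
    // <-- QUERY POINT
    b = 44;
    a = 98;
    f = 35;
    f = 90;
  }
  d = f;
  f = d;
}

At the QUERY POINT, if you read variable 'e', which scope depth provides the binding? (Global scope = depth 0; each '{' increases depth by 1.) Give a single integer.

Step 1: enter scope (depth=1)
Step 2: declare a=7 at depth 1
Step 3: exit scope (depth=0)
Step 4: enter scope (depth=1)
Step 5: declare f=74 at depth 1
Step 6: declare e=(read f)=74 at depth 1
Step 7: enter scope (depth=2)
Step 8: declare f=97 at depth 2
Visible at query point: e=74 f=97

Answer: 1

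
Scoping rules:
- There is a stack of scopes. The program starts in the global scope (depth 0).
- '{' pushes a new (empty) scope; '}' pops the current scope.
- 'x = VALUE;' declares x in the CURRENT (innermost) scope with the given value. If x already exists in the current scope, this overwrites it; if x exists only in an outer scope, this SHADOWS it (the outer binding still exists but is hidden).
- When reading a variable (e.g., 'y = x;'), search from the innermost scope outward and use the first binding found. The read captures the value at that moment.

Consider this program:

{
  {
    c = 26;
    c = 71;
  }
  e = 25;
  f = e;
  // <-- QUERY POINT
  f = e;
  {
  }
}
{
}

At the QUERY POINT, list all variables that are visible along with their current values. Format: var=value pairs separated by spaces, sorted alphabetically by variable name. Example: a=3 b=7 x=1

Step 1: enter scope (depth=1)
Step 2: enter scope (depth=2)
Step 3: declare c=26 at depth 2
Step 4: declare c=71 at depth 2
Step 5: exit scope (depth=1)
Step 6: declare e=25 at depth 1
Step 7: declare f=(read e)=25 at depth 1
Visible at query point: e=25 f=25

Answer: e=25 f=25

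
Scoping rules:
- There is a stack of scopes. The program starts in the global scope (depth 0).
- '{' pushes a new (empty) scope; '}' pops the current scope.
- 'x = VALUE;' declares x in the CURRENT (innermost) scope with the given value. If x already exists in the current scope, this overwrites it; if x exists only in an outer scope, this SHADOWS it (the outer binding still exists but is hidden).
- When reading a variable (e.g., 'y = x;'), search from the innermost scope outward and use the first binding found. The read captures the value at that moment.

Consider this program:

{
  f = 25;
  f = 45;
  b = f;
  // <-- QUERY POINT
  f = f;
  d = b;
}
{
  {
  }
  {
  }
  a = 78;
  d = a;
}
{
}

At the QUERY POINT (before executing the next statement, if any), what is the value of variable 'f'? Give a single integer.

Step 1: enter scope (depth=1)
Step 2: declare f=25 at depth 1
Step 3: declare f=45 at depth 1
Step 4: declare b=(read f)=45 at depth 1
Visible at query point: b=45 f=45

Answer: 45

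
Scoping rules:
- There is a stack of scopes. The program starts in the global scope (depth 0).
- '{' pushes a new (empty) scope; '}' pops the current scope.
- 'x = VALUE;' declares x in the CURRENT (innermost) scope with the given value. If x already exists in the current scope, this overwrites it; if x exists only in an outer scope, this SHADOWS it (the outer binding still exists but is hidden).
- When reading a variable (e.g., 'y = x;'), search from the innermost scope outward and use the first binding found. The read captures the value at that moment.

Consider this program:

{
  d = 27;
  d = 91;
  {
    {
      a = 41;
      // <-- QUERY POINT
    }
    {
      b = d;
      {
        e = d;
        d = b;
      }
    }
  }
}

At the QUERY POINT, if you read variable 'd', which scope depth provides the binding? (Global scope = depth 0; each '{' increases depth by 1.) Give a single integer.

Step 1: enter scope (depth=1)
Step 2: declare d=27 at depth 1
Step 3: declare d=91 at depth 1
Step 4: enter scope (depth=2)
Step 5: enter scope (depth=3)
Step 6: declare a=41 at depth 3
Visible at query point: a=41 d=91

Answer: 1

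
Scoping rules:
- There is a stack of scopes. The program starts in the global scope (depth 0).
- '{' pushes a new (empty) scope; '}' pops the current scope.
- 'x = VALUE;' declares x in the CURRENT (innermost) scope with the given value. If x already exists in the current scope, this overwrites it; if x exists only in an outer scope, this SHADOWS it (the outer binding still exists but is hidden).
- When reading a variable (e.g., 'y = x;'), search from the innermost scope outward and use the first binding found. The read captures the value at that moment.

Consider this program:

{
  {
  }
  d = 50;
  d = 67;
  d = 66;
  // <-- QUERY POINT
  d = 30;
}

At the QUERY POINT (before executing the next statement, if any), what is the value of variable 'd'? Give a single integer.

Answer: 66

Derivation:
Step 1: enter scope (depth=1)
Step 2: enter scope (depth=2)
Step 3: exit scope (depth=1)
Step 4: declare d=50 at depth 1
Step 5: declare d=67 at depth 1
Step 6: declare d=66 at depth 1
Visible at query point: d=66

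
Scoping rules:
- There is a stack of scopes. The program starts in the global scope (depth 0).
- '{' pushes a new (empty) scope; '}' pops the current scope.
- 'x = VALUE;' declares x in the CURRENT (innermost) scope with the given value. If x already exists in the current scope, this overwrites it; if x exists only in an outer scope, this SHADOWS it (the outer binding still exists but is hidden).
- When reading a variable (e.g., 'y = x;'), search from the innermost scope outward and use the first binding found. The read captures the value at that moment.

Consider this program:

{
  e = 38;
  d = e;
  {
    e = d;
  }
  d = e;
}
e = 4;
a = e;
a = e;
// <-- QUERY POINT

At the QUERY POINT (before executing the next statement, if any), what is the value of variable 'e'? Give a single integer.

Step 1: enter scope (depth=1)
Step 2: declare e=38 at depth 1
Step 3: declare d=(read e)=38 at depth 1
Step 4: enter scope (depth=2)
Step 5: declare e=(read d)=38 at depth 2
Step 6: exit scope (depth=1)
Step 7: declare d=(read e)=38 at depth 1
Step 8: exit scope (depth=0)
Step 9: declare e=4 at depth 0
Step 10: declare a=(read e)=4 at depth 0
Step 11: declare a=(read e)=4 at depth 0
Visible at query point: a=4 e=4

Answer: 4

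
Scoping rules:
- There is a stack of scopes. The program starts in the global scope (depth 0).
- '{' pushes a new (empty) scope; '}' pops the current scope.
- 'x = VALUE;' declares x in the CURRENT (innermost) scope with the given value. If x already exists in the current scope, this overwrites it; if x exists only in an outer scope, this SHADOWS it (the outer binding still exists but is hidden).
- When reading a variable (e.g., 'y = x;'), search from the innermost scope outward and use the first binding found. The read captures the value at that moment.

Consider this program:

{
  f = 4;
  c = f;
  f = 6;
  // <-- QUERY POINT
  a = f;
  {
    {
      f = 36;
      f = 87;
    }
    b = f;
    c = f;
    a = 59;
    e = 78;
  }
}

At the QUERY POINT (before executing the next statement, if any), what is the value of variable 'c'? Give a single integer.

Step 1: enter scope (depth=1)
Step 2: declare f=4 at depth 1
Step 3: declare c=(read f)=4 at depth 1
Step 4: declare f=6 at depth 1
Visible at query point: c=4 f=6

Answer: 4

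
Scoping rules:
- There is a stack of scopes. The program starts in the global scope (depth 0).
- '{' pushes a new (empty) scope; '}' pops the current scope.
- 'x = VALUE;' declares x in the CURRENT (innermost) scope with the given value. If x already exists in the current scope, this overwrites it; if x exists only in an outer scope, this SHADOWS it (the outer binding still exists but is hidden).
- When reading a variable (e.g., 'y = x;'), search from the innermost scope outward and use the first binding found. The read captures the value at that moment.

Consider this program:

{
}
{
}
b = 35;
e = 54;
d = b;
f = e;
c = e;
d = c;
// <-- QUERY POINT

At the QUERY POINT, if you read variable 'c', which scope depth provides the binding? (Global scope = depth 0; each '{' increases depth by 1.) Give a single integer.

Answer: 0

Derivation:
Step 1: enter scope (depth=1)
Step 2: exit scope (depth=0)
Step 3: enter scope (depth=1)
Step 4: exit scope (depth=0)
Step 5: declare b=35 at depth 0
Step 6: declare e=54 at depth 0
Step 7: declare d=(read b)=35 at depth 0
Step 8: declare f=(read e)=54 at depth 0
Step 9: declare c=(read e)=54 at depth 0
Step 10: declare d=(read c)=54 at depth 0
Visible at query point: b=35 c=54 d=54 e=54 f=54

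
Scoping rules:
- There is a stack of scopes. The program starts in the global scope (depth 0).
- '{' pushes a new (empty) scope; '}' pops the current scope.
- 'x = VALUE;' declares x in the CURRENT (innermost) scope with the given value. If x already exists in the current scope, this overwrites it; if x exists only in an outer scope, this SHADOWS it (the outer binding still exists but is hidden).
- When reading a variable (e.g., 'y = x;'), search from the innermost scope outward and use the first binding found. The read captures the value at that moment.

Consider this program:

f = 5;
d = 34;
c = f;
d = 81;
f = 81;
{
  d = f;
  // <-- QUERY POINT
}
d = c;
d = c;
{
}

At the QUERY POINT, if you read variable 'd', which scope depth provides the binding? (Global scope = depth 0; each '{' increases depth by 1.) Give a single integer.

Answer: 1

Derivation:
Step 1: declare f=5 at depth 0
Step 2: declare d=34 at depth 0
Step 3: declare c=(read f)=5 at depth 0
Step 4: declare d=81 at depth 0
Step 5: declare f=81 at depth 0
Step 6: enter scope (depth=1)
Step 7: declare d=(read f)=81 at depth 1
Visible at query point: c=5 d=81 f=81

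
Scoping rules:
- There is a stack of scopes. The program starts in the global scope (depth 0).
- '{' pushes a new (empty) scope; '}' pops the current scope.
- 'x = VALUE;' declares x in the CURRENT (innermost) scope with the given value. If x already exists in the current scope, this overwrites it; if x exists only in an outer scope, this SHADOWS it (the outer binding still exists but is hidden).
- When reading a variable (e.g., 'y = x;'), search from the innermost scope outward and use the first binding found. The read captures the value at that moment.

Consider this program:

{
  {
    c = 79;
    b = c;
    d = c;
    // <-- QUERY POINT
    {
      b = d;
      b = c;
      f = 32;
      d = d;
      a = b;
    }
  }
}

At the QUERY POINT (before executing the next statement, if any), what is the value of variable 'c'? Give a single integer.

Answer: 79

Derivation:
Step 1: enter scope (depth=1)
Step 2: enter scope (depth=2)
Step 3: declare c=79 at depth 2
Step 4: declare b=(read c)=79 at depth 2
Step 5: declare d=(read c)=79 at depth 2
Visible at query point: b=79 c=79 d=79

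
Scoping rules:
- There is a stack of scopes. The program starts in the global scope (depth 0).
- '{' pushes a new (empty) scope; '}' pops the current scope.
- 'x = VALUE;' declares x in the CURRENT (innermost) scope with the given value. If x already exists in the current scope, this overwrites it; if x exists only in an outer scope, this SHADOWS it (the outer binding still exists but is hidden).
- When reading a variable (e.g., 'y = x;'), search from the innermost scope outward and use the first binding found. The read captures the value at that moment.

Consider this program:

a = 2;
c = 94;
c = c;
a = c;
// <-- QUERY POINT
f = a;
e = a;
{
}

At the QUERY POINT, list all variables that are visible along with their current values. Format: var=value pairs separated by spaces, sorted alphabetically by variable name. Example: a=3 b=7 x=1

Answer: a=94 c=94

Derivation:
Step 1: declare a=2 at depth 0
Step 2: declare c=94 at depth 0
Step 3: declare c=(read c)=94 at depth 0
Step 4: declare a=(read c)=94 at depth 0
Visible at query point: a=94 c=94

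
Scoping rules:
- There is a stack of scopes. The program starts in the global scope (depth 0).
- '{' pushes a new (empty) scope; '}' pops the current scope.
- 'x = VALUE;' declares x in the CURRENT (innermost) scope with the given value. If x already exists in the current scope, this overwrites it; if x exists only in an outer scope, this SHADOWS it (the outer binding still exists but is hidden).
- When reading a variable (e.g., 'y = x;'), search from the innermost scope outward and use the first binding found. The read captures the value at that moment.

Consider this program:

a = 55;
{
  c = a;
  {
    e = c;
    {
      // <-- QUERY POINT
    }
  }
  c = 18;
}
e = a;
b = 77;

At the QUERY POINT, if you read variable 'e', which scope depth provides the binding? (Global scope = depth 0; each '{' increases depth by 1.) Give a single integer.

Answer: 2

Derivation:
Step 1: declare a=55 at depth 0
Step 2: enter scope (depth=1)
Step 3: declare c=(read a)=55 at depth 1
Step 4: enter scope (depth=2)
Step 5: declare e=(read c)=55 at depth 2
Step 6: enter scope (depth=3)
Visible at query point: a=55 c=55 e=55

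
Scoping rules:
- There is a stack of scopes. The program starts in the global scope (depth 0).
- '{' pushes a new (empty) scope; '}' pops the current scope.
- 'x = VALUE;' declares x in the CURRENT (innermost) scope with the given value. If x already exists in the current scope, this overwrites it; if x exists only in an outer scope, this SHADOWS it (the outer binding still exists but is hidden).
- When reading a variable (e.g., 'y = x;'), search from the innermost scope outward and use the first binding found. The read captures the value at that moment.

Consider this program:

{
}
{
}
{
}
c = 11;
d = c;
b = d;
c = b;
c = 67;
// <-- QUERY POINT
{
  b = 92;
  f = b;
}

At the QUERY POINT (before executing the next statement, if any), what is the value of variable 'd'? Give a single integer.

Step 1: enter scope (depth=1)
Step 2: exit scope (depth=0)
Step 3: enter scope (depth=1)
Step 4: exit scope (depth=0)
Step 5: enter scope (depth=1)
Step 6: exit scope (depth=0)
Step 7: declare c=11 at depth 0
Step 8: declare d=(read c)=11 at depth 0
Step 9: declare b=(read d)=11 at depth 0
Step 10: declare c=(read b)=11 at depth 0
Step 11: declare c=67 at depth 0
Visible at query point: b=11 c=67 d=11

Answer: 11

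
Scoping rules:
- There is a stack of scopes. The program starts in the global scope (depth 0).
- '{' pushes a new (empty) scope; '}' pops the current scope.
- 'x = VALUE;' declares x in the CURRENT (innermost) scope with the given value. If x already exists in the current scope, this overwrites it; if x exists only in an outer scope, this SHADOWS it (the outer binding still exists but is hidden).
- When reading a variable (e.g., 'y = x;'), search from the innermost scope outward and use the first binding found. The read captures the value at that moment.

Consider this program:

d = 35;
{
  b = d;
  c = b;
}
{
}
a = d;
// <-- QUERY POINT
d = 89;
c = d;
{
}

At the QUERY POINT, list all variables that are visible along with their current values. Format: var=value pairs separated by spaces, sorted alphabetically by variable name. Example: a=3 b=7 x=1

Answer: a=35 d=35

Derivation:
Step 1: declare d=35 at depth 0
Step 2: enter scope (depth=1)
Step 3: declare b=(read d)=35 at depth 1
Step 4: declare c=(read b)=35 at depth 1
Step 5: exit scope (depth=0)
Step 6: enter scope (depth=1)
Step 7: exit scope (depth=0)
Step 8: declare a=(read d)=35 at depth 0
Visible at query point: a=35 d=35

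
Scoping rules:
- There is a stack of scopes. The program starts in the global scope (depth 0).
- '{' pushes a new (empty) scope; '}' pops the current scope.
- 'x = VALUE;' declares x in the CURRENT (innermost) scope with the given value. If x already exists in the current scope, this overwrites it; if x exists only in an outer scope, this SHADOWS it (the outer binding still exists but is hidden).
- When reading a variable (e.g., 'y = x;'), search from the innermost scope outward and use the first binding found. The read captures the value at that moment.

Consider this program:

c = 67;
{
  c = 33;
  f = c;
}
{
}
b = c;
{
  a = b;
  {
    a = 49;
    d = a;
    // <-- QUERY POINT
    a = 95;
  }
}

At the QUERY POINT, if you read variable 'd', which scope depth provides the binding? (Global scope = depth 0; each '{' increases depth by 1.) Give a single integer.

Step 1: declare c=67 at depth 0
Step 2: enter scope (depth=1)
Step 3: declare c=33 at depth 1
Step 4: declare f=(read c)=33 at depth 1
Step 5: exit scope (depth=0)
Step 6: enter scope (depth=1)
Step 7: exit scope (depth=0)
Step 8: declare b=(read c)=67 at depth 0
Step 9: enter scope (depth=1)
Step 10: declare a=(read b)=67 at depth 1
Step 11: enter scope (depth=2)
Step 12: declare a=49 at depth 2
Step 13: declare d=(read a)=49 at depth 2
Visible at query point: a=49 b=67 c=67 d=49

Answer: 2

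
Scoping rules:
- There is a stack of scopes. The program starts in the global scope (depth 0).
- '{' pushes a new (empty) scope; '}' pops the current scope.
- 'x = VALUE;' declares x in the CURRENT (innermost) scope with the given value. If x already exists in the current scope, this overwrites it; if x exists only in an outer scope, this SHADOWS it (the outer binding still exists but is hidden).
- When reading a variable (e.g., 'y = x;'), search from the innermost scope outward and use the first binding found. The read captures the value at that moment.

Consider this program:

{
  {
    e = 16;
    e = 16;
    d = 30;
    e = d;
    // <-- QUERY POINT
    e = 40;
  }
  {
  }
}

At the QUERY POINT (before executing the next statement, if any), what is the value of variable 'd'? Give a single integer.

Step 1: enter scope (depth=1)
Step 2: enter scope (depth=2)
Step 3: declare e=16 at depth 2
Step 4: declare e=16 at depth 2
Step 5: declare d=30 at depth 2
Step 6: declare e=(read d)=30 at depth 2
Visible at query point: d=30 e=30

Answer: 30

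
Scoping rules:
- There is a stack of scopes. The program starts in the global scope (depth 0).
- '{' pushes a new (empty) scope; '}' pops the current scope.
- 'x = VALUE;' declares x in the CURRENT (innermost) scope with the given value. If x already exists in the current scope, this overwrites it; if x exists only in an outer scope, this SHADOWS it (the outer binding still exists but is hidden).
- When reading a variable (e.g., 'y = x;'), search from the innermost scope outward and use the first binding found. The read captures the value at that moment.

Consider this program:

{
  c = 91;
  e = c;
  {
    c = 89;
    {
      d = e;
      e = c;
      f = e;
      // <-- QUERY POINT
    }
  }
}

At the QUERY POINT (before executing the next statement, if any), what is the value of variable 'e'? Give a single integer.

Answer: 89

Derivation:
Step 1: enter scope (depth=1)
Step 2: declare c=91 at depth 1
Step 3: declare e=(read c)=91 at depth 1
Step 4: enter scope (depth=2)
Step 5: declare c=89 at depth 2
Step 6: enter scope (depth=3)
Step 7: declare d=(read e)=91 at depth 3
Step 8: declare e=(read c)=89 at depth 3
Step 9: declare f=(read e)=89 at depth 3
Visible at query point: c=89 d=91 e=89 f=89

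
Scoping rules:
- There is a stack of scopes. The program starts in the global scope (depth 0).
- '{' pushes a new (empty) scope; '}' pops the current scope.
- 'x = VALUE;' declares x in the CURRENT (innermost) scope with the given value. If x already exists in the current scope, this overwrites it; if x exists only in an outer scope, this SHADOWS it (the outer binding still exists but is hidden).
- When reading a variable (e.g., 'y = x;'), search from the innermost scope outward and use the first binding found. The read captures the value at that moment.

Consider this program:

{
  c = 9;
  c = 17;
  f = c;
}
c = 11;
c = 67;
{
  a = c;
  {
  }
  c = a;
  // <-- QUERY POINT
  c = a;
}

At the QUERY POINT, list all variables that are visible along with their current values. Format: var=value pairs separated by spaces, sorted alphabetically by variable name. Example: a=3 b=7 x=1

Step 1: enter scope (depth=1)
Step 2: declare c=9 at depth 1
Step 3: declare c=17 at depth 1
Step 4: declare f=(read c)=17 at depth 1
Step 5: exit scope (depth=0)
Step 6: declare c=11 at depth 0
Step 7: declare c=67 at depth 0
Step 8: enter scope (depth=1)
Step 9: declare a=(read c)=67 at depth 1
Step 10: enter scope (depth=2)
Step 11: exit scope (depth=1)
Step 12: declare c=(read a)=67 at depth 1
Visible at query point: a=67 c=67

Answer: a=67 c=67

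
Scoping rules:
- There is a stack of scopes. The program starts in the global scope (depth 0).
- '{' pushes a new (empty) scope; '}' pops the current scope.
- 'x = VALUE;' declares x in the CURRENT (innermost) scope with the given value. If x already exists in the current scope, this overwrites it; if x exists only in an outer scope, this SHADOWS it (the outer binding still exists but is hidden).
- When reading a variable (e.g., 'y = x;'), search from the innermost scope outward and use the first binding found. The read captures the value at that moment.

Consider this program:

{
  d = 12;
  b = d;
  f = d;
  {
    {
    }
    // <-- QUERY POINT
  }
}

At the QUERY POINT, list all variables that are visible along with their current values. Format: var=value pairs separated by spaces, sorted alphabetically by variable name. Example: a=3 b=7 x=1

Answer: b=12 d=12 f=12

Derivation:
Step 1: enter scope (depth=1)
Step 2: declare d=12 at depth 1
Step 3: declare b=(read d)=12 at depth 1
Step 4: declare f=(read d)=12 at depth 1
Step 5: enter scope (depth=2)
Step 6: enter scope (depth=3)
Step 7: exit scope (depth=2)
Visible at query point: b=12 d=12 f=12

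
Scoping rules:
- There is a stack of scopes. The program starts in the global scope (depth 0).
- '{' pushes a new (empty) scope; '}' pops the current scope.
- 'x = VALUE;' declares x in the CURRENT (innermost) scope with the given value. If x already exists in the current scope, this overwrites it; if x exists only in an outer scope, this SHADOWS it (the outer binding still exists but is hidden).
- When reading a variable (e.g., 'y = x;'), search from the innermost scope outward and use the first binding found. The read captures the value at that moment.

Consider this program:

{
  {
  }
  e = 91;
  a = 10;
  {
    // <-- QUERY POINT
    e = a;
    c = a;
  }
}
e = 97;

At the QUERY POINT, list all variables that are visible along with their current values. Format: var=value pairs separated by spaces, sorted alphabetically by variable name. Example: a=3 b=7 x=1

Answer: a=10 e=91

Derivation:
Step 1: enter scope (depth=1)
Step 2: enter scope (depth=2)
Step 3: exit scope (depth=1)
Step 4: declare e=91 at depth 1
Step 5: declare a=10 at depth 1
Step 6: enter scope (depth=2)
Visible at query point: a=10 e=91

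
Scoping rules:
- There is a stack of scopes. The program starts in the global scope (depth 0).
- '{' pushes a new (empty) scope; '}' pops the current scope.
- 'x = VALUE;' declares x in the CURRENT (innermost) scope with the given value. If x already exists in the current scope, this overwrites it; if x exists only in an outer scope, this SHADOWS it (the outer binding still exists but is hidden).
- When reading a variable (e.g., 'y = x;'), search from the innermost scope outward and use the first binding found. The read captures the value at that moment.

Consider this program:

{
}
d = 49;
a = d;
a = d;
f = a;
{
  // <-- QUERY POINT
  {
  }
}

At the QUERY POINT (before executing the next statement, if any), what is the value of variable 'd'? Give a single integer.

Step 1: enter scope (depth=1)
Step 2: exit scope (depth=0)
Step 3: declare d=49 at depth 0
Step 4: declare a=(read d)=49 at depth 0
Step 5: declare a=(read d)=49 at depth 0
Step 6: declare f=(read a)=49 at depth 0
Step 7: enter scope (depth=1)
Visible at query point: a=49 d=49 f=49

Answer: 49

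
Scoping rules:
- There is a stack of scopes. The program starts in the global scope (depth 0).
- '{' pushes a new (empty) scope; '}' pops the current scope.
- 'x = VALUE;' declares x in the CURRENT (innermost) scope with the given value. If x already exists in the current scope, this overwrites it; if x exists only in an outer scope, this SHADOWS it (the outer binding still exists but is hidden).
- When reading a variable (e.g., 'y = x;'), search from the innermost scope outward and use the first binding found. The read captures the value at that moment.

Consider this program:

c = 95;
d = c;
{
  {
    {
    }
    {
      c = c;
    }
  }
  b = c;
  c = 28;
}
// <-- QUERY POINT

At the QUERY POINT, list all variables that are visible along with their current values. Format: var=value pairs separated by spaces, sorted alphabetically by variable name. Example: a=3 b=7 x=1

Step 1: declare c=95 at depth 0
Step 2: declare d=(read c)=95 at depth 0
Step 3: enter scope (depth=1)
Step 4: enter scope (depth=2)
Step 5: enter scope (depth=3)
Step 6: exit scope (depth=2)
Step 7: enter scope (depth=3)
Step 8: declare c=(read c)=95 at depth 3
Step 9: exit scope (depth=2)
Step 10: exit scope (depth=1)
Step 11: declare b=(read c)=95 at depth 1
Step 12: declare c=28 at depth 1
Step 13: exit scope (depth=0)
Visible at query point: c=95 d=95

Answer: c=95 d=95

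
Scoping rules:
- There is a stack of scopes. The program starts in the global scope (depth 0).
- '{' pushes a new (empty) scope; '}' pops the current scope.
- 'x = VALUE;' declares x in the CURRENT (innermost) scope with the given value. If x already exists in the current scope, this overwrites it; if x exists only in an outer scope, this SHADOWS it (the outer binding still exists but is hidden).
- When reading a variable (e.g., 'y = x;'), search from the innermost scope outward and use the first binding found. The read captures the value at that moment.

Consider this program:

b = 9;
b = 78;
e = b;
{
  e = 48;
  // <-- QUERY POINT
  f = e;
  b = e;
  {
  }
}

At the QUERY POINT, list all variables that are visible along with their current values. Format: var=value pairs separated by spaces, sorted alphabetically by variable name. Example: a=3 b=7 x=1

Step 1: declare b=9 at depth 0
Step 2: declare b=78 at depth 0
Step 3: declare e=(read b)=78 at depth 0
Step 4: enter scope (depth=1)
Step 5: declare e=48 at depth 1
Visible at query point: b=78 e=48

Answer: b=78 e=48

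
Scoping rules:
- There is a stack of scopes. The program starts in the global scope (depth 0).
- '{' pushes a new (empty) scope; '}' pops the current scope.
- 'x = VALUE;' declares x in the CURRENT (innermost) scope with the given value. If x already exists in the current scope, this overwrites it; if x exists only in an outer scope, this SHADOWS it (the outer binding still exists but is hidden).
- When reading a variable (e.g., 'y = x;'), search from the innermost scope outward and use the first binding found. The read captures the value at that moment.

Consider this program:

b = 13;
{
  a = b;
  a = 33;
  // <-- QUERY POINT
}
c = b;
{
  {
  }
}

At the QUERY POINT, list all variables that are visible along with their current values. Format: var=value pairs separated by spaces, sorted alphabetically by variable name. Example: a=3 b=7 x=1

Answer: a=33 b=13

Derivation:
Step 1: declare b=13 at depth 0
Step 2: enter scope (depth=1)
Step 3: declare a=(read b)=13 at depth 1
Step 4: declare a=33 at depth 1
Visible at query point: a=33 b=13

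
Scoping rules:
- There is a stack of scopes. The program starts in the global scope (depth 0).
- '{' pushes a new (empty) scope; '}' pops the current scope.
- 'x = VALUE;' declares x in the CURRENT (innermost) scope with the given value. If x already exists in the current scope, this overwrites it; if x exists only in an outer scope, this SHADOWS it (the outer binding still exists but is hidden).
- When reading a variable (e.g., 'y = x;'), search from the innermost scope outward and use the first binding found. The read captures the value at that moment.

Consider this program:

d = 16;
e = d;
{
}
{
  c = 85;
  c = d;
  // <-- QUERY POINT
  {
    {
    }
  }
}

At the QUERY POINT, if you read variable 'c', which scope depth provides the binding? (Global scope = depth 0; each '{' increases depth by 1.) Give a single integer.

Answer: 1

Derivation:
Step 1: declare d=16 at depth 0
Step 2: declare e=(read d)=16 at depth 0
Step 3: enter scope (depth=1)
Step 4: exit scope (depth=0)
Step 5: enter scope (depth=1)
Step 6: declare c=85 at depth 1
Step 7: declare c=(read d)=16 at depth 1
Visible at query point: c=16 d=16 e=16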